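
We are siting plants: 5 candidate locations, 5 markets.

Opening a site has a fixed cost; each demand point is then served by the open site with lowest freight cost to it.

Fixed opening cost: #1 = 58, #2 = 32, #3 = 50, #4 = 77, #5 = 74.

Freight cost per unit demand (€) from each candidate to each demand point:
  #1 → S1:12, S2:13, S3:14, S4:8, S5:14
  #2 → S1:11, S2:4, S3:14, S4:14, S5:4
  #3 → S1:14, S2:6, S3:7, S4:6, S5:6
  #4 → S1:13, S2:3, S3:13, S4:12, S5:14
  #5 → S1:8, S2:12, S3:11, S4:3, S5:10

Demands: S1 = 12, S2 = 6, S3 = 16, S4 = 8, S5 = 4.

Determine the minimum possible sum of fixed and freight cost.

414

Open {#2, #3}: assign each demand point to its cheapest open site.
  S1→#2 12×11=132, S2→#2 6×4=24, S3→#3 16×7=112, S4→#3 8×6=48, S5→#2 4×4=16
  freight cost 332, fixed 82 → total 414.
Compare {#3, #5}: freight cost 292 + fixed 124 = 416.
Compare {#2, #3, #5}: freight cost 272 + fixed 156 = 428.
Compare {#3}: freight cost 388 + fixed 50 = 438.
All other subsets cost ≥ 416. Minimum total cost: 414.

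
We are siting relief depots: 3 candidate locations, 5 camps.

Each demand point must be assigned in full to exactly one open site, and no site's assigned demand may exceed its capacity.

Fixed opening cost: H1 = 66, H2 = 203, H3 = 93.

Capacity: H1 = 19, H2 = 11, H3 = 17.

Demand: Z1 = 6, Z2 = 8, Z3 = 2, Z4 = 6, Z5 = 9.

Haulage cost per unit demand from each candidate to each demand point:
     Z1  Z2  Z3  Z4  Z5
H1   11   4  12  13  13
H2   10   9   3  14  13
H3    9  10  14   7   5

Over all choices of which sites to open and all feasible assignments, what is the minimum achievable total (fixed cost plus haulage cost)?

Open {H1, H3}; cheapest assignment that respects the capacities:
  H1 (cap 19, load 16): Z1, Z2, Z3 — cost 6×11 + 8×4 + 2×12 = 122
  H3 (cap 17, load 15): Z4, Z5 — cost 6×7 + 9×5 = 87
  Shipping 209, fixed 159 → total 368.
  Any other capacity-feasible assignment to {H1, H3} ships for at least 209.
Compare {H1, H2, H3}: its best feasible assignment gives total 547.
Every other set of open sites that can feasibly serve all demand totals ≥ 547 even under its best assignment. Minimum: 368.

368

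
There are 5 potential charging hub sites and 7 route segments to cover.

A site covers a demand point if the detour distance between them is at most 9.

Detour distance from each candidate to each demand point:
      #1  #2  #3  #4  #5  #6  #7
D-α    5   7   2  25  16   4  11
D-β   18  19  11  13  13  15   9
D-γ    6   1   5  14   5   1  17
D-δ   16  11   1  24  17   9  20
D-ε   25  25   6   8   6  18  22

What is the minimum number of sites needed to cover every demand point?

Coverage sets (demand points within 9 of each site):
  D-α: {#1, #2, #3, #6}
  D-β: {#7}
  D-γ: {#1, #2, #3, #5, #6}
  D-δ: {#3, #6}
  D-ε: {#3, #4, #5}
No 2 sites suffice: every size-2 union leaves at least one demand point uncovered.
But {D-α, D-β, D-ε} covers everything, so the minimum is 3.

3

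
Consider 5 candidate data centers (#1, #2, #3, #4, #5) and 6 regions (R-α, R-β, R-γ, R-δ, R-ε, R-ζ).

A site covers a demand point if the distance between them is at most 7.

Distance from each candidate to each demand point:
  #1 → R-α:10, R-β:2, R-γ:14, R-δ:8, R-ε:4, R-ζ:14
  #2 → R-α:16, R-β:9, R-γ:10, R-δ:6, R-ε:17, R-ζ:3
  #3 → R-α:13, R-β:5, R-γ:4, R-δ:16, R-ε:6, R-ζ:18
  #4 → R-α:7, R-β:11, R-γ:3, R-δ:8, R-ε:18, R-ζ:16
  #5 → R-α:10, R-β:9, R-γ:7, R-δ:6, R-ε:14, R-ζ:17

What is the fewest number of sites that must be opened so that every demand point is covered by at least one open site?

Coverage sets (demand points within 7 of each site):
  #1: {R-β, R-ε}
  #2: {R-δ, R-ζ}
  #3: {R-β, R-γ, R-ε}
  #4: {R-α, R-γ}
  #5: {R-γ, R-δ}
No 2 sites suffice: every size-2 union leaves at least one demand point uncovered.
But {#1, #2, #4} covers everything, so the minimum is 3.

3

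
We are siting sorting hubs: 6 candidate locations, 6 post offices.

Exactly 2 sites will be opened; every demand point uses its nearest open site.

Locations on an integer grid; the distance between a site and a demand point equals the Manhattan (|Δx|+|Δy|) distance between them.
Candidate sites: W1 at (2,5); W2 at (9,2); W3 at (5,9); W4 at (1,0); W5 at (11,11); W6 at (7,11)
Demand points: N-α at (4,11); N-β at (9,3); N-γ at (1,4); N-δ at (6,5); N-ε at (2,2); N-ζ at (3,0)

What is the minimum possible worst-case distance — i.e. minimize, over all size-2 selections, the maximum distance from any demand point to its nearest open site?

8

Open {W1, W2}.
  Farthest demand point is N-α at distance 8 (to W1); all others are ≤ 8.
With {W1, W3} the worst case is 9.
With {W1, W4} the worst case is 9.
No size-2 selection achieves below 8.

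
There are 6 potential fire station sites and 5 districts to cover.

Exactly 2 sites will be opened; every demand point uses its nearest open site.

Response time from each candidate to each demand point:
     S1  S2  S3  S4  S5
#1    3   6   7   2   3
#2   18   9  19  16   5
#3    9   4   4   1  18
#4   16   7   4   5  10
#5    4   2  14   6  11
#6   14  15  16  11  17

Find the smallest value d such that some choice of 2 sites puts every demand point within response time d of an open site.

Open {#1, #3}.
  Farthest demand point is S2 at response time 4 (to #3); all others are ≤ 4.
With {#1, #4} the worst case is 6.
With {#1, #2} the worst case is 7.
No size-2 selection achieves below 4.

4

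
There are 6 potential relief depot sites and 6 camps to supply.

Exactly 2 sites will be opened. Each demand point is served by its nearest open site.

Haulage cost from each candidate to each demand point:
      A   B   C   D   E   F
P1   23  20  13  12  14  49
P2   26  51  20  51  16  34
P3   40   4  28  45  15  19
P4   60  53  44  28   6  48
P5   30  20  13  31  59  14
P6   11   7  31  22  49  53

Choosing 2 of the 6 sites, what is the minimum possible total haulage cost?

85

Open {P1, P3}.
  A→P1 23, B→P3 4, C→P1 13, D→P1 12, E→P1 14, F→P3 19  ⇒ total 85.
Compare {P1, P5}: total 96.
Compare {P3, P6}: total 99.
No size-2 selection does better; minimum is 85.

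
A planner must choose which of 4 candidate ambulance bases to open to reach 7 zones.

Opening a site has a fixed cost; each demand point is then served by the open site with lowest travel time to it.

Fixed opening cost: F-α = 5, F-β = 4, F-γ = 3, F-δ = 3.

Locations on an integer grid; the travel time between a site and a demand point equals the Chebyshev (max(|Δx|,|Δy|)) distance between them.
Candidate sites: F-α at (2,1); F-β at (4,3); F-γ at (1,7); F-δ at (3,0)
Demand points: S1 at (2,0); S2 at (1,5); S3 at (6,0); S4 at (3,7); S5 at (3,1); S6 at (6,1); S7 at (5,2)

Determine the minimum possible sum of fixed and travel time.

20

Open {F-γ, F-δ}: assign each demand point to its cheapest open site.
  S1→F-δ 1, S2→F-γ 2, S3→F-δ 3, S4→F-γ 2, S5→F-δ 1, S6→F-δ 3, S7→F-δ 2
  travel time 14, fixed 6 → total 20.
Compare {F-β}: travel time 18 + fixed 4 = 22.
Compare {F-β, F-γ}: travel time 15 + fixed 7 = 22.
Compare {F-β, F-δ}: travel time 15 + fixed 7 = 22.
All other subsets cost ≥ 22. Minimum total cost: 20.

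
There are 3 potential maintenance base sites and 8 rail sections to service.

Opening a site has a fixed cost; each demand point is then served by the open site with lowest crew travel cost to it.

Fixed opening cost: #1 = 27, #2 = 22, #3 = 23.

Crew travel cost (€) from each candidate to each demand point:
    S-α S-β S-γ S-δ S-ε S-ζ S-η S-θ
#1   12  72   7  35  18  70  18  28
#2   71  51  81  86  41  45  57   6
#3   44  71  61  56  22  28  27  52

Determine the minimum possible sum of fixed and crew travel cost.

241

Open {#1, #2}: assign each demand point to its cheapest open site.
  S-α→#1 12, S-β→#2 51, S-γ→#1 7, S-δ→#1 35, S-ε→#1 18, S-ζ→#2 45, S-η→#1 18, S-θ→#2 6
  crew travel cost 192, fixed 49 → total 241.
Compare {#1, #2, #3}: crew travel cost 175 + fixed 72 = 247.
Compare {#1, #3}: crew travel cost 217 + fixed 50 = 267.
Compare {#1}: crew travel cost 260 + fixed 27 = 287.
All other subsets cost ≥ 247. Minimum total cost: 241.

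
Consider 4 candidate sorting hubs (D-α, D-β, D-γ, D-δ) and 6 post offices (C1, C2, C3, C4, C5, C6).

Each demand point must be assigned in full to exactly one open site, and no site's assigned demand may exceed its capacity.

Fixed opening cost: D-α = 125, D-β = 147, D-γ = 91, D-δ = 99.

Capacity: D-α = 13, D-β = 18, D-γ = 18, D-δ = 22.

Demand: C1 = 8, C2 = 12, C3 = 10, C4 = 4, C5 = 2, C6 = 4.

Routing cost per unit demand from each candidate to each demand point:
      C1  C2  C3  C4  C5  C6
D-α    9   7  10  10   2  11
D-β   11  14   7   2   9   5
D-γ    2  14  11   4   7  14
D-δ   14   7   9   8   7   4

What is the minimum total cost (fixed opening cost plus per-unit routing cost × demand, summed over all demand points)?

Open {D-γ, D-δ}; cheapest assignment that respects the capacities:
  D-γ (cap 18, load 18): C1, C3 — cost 8×2 + 10×11 = 126
  D-δ (cap 22, load 22): C2, C4, C5, C6 — cost 12×7 + 4×8 + 2×7 + 4×4 = 146
  Shipping 272, fixed 190 → total 462.
  Any other capacity-feasible assignment to {D-γ, D-δ} ships for at least 272.
Compare {D-β, D-γ, D-δ}: its best feasible assignment gives total 545.
Compare {D-β, D-δ}: its best feasible assignment gives total 550.
Every other set of open sites that can feasibly serve all demand totals ≥ 545 even under its best assignment. Minimum: 462.

462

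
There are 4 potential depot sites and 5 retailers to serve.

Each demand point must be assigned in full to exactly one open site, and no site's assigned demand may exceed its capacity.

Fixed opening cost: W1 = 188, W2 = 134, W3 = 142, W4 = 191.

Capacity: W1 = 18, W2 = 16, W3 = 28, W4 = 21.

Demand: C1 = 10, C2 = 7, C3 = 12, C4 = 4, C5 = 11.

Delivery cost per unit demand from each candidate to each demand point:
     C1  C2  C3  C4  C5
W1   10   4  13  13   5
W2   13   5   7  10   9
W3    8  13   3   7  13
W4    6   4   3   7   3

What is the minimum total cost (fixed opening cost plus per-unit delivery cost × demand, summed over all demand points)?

538

Open {W3, W4}; cheapest assignment that respects the capacities:
  W3 (cap 28, load 26): C1, C3, C4 — cost 10×8 + 12×3 + 4×7 = 144
  W4 (cap 21, load 18): C2, C5 — cost 7×4 + 11×3 = 61
  Shipping 205, fixed 333 → total 538.
  Any other capacity-feasible assignment to {W3, W4} ships for at least 205.
Compare {W1, W3}: its best feasible assignment gives total 557.
Compare {W2, W3, W4}: its best feasible assignment gives total 659.
Every other set of open sites that can feasibly serve all demand totals ≥ 557 even under its best assignment. Minimum: 538.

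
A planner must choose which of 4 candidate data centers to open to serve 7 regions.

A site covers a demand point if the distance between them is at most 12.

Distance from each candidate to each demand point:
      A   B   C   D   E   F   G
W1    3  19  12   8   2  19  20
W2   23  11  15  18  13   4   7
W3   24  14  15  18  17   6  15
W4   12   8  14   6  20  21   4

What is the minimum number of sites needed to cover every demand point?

Coverage sets (demand points within 12 of each site):
  W1: {A, C, D, E}
  W2: {B, F, G}
  W3: {F}
  W4: {A, B, D, G}
No single site covers all 7 demand points.
But {W1, W2} covers everything, so the minimum is 2.

2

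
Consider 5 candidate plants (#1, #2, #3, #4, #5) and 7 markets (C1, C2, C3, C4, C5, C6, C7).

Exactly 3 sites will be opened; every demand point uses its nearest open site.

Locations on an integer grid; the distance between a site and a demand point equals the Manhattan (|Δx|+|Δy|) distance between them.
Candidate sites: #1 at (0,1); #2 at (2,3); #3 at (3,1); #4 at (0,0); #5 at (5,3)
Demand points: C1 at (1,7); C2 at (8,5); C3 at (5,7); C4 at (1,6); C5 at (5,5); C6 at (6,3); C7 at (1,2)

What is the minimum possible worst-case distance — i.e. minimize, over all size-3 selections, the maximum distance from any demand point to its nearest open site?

Open {#1, #2, #5}.
  Farthest demand point is C1 at distance 5 (to #2); all others are ≤ 5.
With {#2, #3, #5} the worst case is 5.
With {#2, #4, #5} the worst case is 5.
No size-3 selection achieves below 5.

5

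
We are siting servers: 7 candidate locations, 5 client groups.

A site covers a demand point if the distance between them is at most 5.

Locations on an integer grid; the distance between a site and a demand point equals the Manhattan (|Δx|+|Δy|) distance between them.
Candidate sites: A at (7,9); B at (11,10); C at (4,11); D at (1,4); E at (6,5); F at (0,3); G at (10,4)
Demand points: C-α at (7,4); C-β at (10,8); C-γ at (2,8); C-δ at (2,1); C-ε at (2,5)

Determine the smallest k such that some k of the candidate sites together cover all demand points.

Coverage sets (demand points within 5 of each site):
  A: {C-α, C-β}
  B: {C-β}
  C: {C-γ}
  D: {C-γ, C-δ, C-ε}
  E: {C-α, C-ε}
  F: {C-δ, C-ε}
  G: {C-α, C-β}
No single site covers all 5 demand points.
But {A, D} covers everything, so the minimum is 2.

2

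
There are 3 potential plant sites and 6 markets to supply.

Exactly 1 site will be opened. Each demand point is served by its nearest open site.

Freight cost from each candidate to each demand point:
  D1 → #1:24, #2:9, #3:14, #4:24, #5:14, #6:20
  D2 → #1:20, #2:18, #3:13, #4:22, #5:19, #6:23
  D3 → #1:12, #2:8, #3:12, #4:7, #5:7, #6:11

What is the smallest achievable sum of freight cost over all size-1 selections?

Open {D3}.
  #1→D3 12, #2→D3 8, #3→D3 12, #4→D3 7, #5→D3 7, #6→D3 11  ⇒ total 57.
Compare {D1}: total 105.
Compare {D2}: total 115.

57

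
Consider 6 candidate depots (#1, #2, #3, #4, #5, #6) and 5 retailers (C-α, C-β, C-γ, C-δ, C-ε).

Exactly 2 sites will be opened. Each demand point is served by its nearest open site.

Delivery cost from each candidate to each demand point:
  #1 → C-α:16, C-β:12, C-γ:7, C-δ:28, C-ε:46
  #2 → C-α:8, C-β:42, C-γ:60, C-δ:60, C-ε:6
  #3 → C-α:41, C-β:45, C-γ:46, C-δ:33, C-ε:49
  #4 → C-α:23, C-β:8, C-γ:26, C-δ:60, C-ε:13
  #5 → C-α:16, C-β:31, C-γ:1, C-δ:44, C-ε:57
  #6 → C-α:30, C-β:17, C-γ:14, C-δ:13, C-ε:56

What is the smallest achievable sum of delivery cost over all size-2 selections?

Open {#2, #6}.
  C-α→#2 8, C-β→#6 17, C-γ→#6 14, C-δ→#6 13, C-ε→#2 6  ⇒ total 58.
Compare {#1, #2}: total 61.
Compare {#4, #6}: total 71.
No size-2 selection does better; minimum is 58.

58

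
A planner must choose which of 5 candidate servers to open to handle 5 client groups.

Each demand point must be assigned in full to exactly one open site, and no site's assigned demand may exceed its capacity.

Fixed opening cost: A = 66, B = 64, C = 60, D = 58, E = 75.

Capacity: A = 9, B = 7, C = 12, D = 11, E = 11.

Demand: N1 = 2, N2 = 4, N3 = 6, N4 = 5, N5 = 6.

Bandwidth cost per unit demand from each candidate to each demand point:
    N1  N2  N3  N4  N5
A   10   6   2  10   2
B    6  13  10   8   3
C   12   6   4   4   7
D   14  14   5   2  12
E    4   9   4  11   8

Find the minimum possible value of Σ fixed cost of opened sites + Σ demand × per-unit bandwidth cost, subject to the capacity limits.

248

Open {C, D}; cheapest assignment that respects the capacities:
  C (cap 12, load 12): N1, N2, N5 — cost 2×12 + 4×6 + 6×7 = 90
  D (cap 11, load 11): N3, N4 — cost 6×5 + 5×2 = 40
  Shipping 130, fixed 118 → total 248.
  Any other capacity-feasible assignment to {C, D} ships for at least 130.
Compare {A, C, D}: its best feasible assignment gives total 274.
Compare {B, C, D}: its best feasible assignment gives total 282.
Every other set of open sites that can feasibly serve all demand totals ≥ 274 even under its best assignment. Minimum: 248.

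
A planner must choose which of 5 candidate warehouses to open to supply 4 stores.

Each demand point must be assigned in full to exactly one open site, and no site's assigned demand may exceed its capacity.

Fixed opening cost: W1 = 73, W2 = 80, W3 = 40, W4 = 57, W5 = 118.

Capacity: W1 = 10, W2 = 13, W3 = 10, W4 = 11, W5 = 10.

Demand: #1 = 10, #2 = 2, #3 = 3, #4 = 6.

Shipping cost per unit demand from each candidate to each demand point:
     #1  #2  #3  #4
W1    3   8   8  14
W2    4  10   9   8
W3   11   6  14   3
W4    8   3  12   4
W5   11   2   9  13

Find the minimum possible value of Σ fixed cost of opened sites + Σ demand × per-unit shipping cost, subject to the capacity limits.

217

Open {W2, W3}; cheapest assignment that respects the capacities:
  W2 (cap 13, load 13): #1, #3 — cost 10×4 + 3×9 = 67
  W3 (cap 10, load 8): #2, #4 — cost 2×6 + 6×3 = 30
  Shipping 97, fixed 120 → total 217.
  Any other capacity-feasible assignment to {W2, W3} ships for at least 97.
Compare {W1, W4}: its best feasible assignment gives total 226.
Compare {W2, W4}: its best feasible assignment gives total 234.
Every other set of open sites that can feasibly serve all demand totals ≥ 226 even under its best assignment. Minimum: 217.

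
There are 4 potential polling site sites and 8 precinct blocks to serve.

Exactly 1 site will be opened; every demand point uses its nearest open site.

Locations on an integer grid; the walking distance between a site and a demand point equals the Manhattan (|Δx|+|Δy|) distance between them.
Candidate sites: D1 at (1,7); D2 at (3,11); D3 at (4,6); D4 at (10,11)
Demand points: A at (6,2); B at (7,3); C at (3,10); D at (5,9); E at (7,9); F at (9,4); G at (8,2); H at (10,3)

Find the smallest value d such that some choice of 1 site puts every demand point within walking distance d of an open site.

9

Open {D3}.
  Farthest demand point is H at walking distance 9 (to D3); all others are ≤ 9.
With {D1} the worst case is 13.
With {D4} the worst case is 13.
No size-1 selection achieves below 9.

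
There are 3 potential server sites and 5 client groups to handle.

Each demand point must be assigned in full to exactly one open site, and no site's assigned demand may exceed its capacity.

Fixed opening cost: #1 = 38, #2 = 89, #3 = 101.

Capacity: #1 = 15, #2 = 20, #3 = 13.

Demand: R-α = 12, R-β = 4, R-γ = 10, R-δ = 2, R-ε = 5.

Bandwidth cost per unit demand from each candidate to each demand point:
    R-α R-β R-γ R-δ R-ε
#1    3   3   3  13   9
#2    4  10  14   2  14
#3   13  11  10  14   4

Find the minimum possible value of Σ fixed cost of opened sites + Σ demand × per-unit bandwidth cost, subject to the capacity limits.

291

Open {#1, #2}; cheapest assignment that respects the capacities:
  #1 (cap 15, load 14): R-β, R-γ — cost 4×3 + 10×3 = 42
  #2 (cap 20, load 19): R-α, R-δ, R-ε — cost 12×4 + 2×2 + 5×14 = 122
  Shipping 164, fixed 127 → total 291.
  Any other capacity-feasible assignment to {#1, #2} ships for at least 164.
Compare {#1, #2, #3}: its best feasible assignment gives total 342.
Every other set of open sites that can feasibly serve all demand totals ≥ 342 even under its best assignment. Minimum: 291.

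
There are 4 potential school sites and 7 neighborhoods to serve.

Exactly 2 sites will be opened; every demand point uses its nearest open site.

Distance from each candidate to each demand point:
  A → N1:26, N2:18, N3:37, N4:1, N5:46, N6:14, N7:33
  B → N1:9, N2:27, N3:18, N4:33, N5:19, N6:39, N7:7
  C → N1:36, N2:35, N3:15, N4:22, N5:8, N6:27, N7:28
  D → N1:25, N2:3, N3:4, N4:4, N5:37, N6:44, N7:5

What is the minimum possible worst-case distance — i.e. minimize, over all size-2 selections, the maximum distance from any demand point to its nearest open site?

Open {A, B}.
  Farthest demand point is N5 at distance 19 (to B); all others are ≤ 19.
With {B, C} the worst case is 27.
With {C, D} the worst case is 27.
No size-2 selection achieves below 19.

19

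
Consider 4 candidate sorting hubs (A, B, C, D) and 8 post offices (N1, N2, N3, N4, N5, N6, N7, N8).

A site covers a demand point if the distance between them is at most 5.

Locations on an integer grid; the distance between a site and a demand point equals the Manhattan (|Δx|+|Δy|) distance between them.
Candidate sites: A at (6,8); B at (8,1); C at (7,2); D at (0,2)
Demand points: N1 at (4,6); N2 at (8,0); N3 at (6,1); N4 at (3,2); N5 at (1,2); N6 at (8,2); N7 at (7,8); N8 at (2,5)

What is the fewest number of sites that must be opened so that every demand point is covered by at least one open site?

Coverage sets (demand points within 5 of each site):
  A: {N1, N7}
  B: {N2, N3, N6}
  C: {N2, N3, N4, N6}
  D: {N4, N5, N8}
No 2 sites suffice: every size-2 union leaves at least one demand point uncovered.
But {A, B, D} covers everything, so the minimum is 3.

3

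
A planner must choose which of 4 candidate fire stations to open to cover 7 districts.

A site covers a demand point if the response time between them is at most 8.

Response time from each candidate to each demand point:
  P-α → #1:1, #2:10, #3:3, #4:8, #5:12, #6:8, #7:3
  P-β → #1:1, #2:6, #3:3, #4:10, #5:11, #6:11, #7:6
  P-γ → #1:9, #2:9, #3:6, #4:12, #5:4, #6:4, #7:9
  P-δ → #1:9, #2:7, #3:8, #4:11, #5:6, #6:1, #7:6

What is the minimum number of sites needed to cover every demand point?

Coverage sets (demand points within 8 of each site):
  P-α: {#1, #3, #4, #6, #7}
  P-β: {#1, #2, #3, #7}
  P-γ: {#3, #5, #6}
  P-δ: {#2, #3, #5, #6, #7}
No single site covers all 7 demand points.
But {P-α, P-δ} covers everything, so the minimum is 2.

2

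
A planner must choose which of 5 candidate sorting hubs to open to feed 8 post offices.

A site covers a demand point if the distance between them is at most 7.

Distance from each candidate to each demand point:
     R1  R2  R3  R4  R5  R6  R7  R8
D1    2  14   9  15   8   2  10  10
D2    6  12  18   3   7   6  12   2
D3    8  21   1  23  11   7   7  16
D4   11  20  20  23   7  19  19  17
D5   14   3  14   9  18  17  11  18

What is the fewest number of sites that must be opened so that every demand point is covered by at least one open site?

3

Coverage sets (demand points within 7 of each site):
  D1: {R1, R6}
  D2: {R1, R4, R5, R6, R8}
  D3: {R3, R6, R7}
  D4: {R5}
  D5: {R2}
No 2 sites suffice: every size-2 union leaves at least one demand point uncovered.
But {D2, D3, D5} covers everything, so the minimum is 3.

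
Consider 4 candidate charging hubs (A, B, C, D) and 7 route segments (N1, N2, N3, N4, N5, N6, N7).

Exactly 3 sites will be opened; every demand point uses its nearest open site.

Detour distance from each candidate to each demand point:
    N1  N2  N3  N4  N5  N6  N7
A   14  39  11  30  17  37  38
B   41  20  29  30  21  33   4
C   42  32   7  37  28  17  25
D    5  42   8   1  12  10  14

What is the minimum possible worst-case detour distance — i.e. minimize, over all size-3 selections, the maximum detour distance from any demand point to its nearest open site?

Open {A, B, D}.
  Farthest demand point is N2 at detour distance 20 (to B); all others are ≤ 20.
With {B, C, D} the worst case is 20.
With {A, B, C} the worst case is 30.
No size-3 selection achieves below 20.

20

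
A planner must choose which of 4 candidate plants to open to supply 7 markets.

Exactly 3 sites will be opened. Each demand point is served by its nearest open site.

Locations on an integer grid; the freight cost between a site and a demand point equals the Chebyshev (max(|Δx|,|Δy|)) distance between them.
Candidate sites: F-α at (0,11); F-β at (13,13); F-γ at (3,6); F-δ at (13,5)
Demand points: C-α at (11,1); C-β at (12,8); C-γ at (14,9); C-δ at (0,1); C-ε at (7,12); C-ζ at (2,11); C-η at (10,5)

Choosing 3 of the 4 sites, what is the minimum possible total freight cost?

Open {F-α, F-γ, F-δ}.
  C-α→F-δ 4, C-β→F-δ 3, C-γ→F-δ 4, C-δ→F-γ 5, C-ε→F-γ 6, C-ζ→F-α 2, C-η→F-δ 3  ⇒ total 27.
Compare {F-β, F-γ, F-δ}: total 30.
Compare {F-α, F-β, F-δ}: total 32.
No size-3 selection does better; minimum is 27.

27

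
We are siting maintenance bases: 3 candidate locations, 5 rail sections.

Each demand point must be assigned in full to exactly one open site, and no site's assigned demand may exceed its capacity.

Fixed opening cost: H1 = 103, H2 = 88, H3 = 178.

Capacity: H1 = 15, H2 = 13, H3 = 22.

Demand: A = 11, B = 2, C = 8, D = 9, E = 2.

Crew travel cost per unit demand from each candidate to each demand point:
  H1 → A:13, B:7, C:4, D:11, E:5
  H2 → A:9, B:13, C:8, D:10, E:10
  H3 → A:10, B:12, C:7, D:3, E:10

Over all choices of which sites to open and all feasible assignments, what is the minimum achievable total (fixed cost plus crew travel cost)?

Open {H1, H3}; cheapest assignment that respects the capacities:
  H1 (cap 15, load 12): B, C, E — cost 2×7 + 8×4 + 2×5 = 56
  H3 (cap 22, load 20): A, D — cost 11×10 + 9×3 = 137
  Shipping 193, fixed 281 → total 474.
  Any other capacity-feasible assignment to {H1, H3} ships for at least 193.
Compare {H2, H3}: its best feasible assignment gives total 492.
Compare {H1, H2, H3}: its best feasible assignment gives total 551.
Every other set of open sites that can feasibly serve all demand totals ≥ 492 even under its best assignment. Minimum: 474.

474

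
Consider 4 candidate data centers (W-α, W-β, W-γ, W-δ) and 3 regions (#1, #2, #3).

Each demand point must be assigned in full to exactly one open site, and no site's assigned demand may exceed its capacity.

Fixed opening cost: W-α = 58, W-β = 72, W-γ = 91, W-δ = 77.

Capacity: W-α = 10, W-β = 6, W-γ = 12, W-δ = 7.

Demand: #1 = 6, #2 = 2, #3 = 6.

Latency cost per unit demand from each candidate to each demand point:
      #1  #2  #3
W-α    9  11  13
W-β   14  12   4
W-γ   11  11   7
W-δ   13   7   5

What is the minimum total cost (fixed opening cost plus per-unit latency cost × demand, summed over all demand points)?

Open {W-α, W-β}; cheapest assignment that respects the capacities:
  W-α (cap 10, load 8): #1, #2 — cost 6×9 + 2×11 = 76
  W-β (cap 6, load 6): #3 — cost 6×4 = 24
  Shipping 100, fixed 130 → total 230.
  Any other capacity-feasible assignment to {W-α, W-β} ships for at least 100.
Compare {W-α, W-δ}: its best feasible assignment gives total 241.
Compare {W-α, W-γ}: its best feasible assignment gives total 267.
Every other set of open sites that can feasibly serve all demand totals ≥ 241 even under its best assignment. Minimum: 230.

230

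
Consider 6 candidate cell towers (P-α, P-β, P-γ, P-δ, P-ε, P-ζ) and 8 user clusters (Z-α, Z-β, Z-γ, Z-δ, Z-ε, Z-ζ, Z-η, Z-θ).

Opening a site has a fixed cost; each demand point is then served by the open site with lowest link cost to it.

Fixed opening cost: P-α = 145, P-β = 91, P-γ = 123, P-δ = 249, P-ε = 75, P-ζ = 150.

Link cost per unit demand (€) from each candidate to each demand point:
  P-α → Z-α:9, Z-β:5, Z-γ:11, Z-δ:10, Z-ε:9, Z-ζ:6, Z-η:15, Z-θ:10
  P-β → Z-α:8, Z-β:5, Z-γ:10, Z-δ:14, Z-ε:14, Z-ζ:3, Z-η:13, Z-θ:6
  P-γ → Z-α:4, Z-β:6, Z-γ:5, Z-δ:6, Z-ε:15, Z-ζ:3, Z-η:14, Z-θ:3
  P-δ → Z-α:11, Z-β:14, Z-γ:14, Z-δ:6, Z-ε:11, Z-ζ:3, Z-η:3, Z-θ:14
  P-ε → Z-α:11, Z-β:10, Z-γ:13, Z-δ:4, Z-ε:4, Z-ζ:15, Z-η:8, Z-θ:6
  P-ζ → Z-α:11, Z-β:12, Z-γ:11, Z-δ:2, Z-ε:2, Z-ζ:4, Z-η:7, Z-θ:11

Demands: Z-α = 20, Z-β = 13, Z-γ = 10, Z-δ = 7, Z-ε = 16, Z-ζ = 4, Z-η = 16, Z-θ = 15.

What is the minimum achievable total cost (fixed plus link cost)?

Open {P-γ, P-ε}: assign each demand point to its cheapest open site.
  Z-α→P-γ 20×4=80, Z-β→P-γ 13×6=78, Z-γ→P-γ 10×5=50, Z-δ→P-ε 7×4=28, Z-ε→P-ε 16×4=64, Z-ζ→P-γ 4×3=12, Z-η→P-ε 16×8=128, Z-θ→P-γ 15×3=45
  link cost 485, fixed 198 → total 683.
Compare {P-γ, P-ζ}: link cost 423 + fixed 273 = 696.
Compare {P-β, P-γ, P-ε}: link cost 472 + fixed 289 = 761.
Compare {P-γ, P-ε, P-ζ}: link cost 423 + fixed 348 = 771.
All other subsets cost ≥ 696. Minimum total cost: 683.

683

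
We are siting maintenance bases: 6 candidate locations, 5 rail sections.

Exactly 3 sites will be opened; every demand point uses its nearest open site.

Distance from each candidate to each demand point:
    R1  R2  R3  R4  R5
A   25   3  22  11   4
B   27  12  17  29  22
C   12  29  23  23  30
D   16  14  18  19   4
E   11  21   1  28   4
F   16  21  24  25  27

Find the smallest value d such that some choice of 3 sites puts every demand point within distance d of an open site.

11

Open {A, B, E}.
  Farthest demand point is R1 at distance 11 (to E); all others are ≤ 11.
With {A, C, E} the worst case is 11.
With {A, D, E} the worst case is 11.
No size-3 selection achieves below 11.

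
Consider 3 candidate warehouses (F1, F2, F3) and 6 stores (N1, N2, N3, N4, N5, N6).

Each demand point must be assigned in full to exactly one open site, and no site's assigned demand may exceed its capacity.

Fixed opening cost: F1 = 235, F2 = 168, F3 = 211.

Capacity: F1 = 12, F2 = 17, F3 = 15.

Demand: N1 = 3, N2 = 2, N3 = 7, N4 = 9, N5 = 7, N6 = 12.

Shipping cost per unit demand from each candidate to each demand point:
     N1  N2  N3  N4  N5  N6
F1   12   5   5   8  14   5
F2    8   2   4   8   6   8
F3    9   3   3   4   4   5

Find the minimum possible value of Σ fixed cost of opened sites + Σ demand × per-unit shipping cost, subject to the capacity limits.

Open {F1, F2, F3}; cheapest assignment that respects the capacities:
  F1 (cap 12, load 12): N6 — cost 12×5 = 60
  F2 (cap 17, load 17): N1, N3, N5 — cost 3×8 + 7×4 + 7×6 = 94
  F3 (cap 15, load 11): N2, N4 — cost 2×3 + 9×4 = 42
  Shipping 196, fixed 614 → total 810.
  Any other capacity-feasible assignment to {F1, F2, F3} ships for at least 196.
Total demand is 40 and no other set of sites has combined capacity ≥ 40, so {F1, F2, F3} is the only feasible choice of open sites. Minimum: 810.

810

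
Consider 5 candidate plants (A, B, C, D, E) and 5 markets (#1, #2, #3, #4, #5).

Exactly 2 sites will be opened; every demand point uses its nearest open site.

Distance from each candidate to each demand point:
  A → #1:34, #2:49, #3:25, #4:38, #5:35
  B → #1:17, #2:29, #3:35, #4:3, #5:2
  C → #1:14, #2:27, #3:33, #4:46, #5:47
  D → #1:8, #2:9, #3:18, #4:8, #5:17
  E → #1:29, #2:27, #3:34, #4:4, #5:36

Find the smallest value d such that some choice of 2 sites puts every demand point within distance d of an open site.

Open {A, D}.
  Farthest demand point is #3 at distance 18 (to D); all others are ≤ 18.
With {B, D} the worst case is 18.
With {C, D} the worst case is 18.
No size-2 selection achieves below 18.

18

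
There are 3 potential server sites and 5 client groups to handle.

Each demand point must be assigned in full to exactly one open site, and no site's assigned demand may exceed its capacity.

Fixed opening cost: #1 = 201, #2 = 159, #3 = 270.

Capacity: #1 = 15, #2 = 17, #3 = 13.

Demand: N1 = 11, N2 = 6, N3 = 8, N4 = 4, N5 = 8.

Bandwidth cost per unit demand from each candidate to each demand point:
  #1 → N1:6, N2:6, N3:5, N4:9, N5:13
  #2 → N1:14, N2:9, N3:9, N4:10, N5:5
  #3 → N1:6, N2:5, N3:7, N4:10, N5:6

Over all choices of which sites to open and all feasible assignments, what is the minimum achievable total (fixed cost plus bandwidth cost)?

852

Open {#1, #2, #3}; cheapest assignment that respects the capacities:
  #1 (cap 15, load 14): N2, N3 — cost 6×6 + 8×5 = 76
  #2 (cap 17, load 12): N4, N5 — cost 4×10 + 8×5 = 80
  #3 (cap 13, load 11): N1 — cost 11×6 = 66
  Shipping 222, fixed 630 → total 852.
  Any other capacity-feasible assignment to {#1, #2, #3} ships for at least 222.
Total demand is 37 and no other set of sites has combined capacity ≥ 37, so {#1, #2, #3} is the only feasible choice of open sites. Minimum: 852.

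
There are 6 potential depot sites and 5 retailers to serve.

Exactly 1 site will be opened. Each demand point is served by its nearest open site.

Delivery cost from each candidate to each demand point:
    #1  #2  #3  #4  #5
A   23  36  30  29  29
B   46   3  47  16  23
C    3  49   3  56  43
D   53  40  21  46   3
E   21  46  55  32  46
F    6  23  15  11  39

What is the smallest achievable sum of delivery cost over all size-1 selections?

Open {F}.
  #1→F 6, #2→F 23, #3→F 15, #4→F 11, #5→F 39  ⇒ total 94.
Compare {B}: total 135.
Compare {A}: total 147.
No size-1 selection does better; minimum is 94.

94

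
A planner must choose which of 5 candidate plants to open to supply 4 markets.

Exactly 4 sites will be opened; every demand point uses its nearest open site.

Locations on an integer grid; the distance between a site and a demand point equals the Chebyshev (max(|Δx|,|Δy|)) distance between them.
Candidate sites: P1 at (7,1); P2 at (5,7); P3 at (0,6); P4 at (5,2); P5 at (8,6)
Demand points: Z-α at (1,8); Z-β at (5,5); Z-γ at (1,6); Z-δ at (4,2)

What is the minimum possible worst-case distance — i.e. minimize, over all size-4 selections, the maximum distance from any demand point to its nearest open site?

2

Open {P1, P2, P3, P4}.
  Farthest demand point is Z-α at distance 2 (to P3); all others are ≤ 2.
With {P2, P3, P4, P5} the worst case is 2.
With {P1, P2, P3, P5} the worst case is 3.
No size-4 selection achieves below 2.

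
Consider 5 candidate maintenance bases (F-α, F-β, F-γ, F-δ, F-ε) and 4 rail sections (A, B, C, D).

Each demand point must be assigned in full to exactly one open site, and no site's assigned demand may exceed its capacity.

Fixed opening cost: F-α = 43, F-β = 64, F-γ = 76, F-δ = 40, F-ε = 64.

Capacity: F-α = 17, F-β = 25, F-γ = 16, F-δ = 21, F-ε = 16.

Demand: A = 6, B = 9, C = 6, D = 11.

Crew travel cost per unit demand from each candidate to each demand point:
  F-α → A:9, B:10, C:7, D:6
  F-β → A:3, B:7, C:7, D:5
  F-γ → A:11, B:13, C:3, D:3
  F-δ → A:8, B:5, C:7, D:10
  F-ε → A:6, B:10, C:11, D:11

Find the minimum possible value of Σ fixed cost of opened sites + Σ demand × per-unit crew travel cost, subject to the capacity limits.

264

Open {F-β, F-δ}; cheapest assignment that respects the capacities:
  F-β (cap 25, load 23): A, C, D — cost 6×3 + 6×7 + 11×5 = 115
  F-δ (cap 21, load 9): B — cost 9×5 = 45
  Shipping 160, fixed 104 → total 264.
  Any other capacity-feasible assignment to {F-β, F-δ} ships for at least 160.
Compare {F-α, F-δ}: its best feasible assignment gives total 284.
Compare {F-γ, F-δ}: its best feasible assignment gives total 284.
Every other set of open sites that can feasibly serve all demand totals ≥ 284 even under its best assignment. Minimum: 264.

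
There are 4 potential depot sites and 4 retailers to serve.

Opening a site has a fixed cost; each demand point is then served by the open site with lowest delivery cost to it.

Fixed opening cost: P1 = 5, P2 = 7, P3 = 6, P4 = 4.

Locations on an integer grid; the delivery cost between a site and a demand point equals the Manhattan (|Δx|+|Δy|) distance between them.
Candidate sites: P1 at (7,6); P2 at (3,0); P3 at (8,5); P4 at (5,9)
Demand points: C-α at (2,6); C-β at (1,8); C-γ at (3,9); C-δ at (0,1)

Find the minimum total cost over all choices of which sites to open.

28

Open {P2, P4}: assign each demand point to its cheapest open site.
  C-α→P4 6, C-β→P4 5, C-γ→P4 2, C-δ→P2 4
  delivery cost 17, fixed 11 → total 28.
Compare {P4}: delivery cost 26 + fixed 4 = 30.
Compare {P1, P2, P4}: delivery cost 16 + fixed 16 = 32.
Compare {P1, P4}: delivery cost 24 + fixed 9 = 33.
All other subsets cost ≥ 30. Minimum total cost: 28.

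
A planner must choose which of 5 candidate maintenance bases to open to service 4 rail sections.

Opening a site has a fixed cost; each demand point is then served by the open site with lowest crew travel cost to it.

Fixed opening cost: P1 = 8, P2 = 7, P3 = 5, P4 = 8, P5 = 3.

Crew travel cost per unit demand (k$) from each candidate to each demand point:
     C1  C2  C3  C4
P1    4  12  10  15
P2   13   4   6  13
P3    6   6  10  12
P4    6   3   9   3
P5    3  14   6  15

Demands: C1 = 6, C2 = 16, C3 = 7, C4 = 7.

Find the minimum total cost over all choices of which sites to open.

Open {P4, P5}: assign each demand point to its cheapest open site.
  C1→P5 6×3=18, C2→P4 16×3=48, C3→P5 7×6=42, C4→P4 7×3=21
  crew travel cost 129, fixed 11 → total 140.
Compare {P3, P4, P5}: crew travel cost 129 + fixed 16 = 145.
Compare {P2, P4, P5}: crew travel cost 129 + fixed 18 = 147.
Compare {P1, P4, P5}: crew travel cost 129 + fixed 19 = 148.
All other subsets cost ≥ 145. Minimum total cost: 140.

140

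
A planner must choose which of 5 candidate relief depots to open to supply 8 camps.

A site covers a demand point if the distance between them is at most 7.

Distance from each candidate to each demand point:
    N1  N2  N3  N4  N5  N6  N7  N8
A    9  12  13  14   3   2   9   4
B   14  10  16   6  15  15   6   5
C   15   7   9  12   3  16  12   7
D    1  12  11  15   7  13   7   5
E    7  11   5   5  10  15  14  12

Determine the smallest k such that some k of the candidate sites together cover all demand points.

Coverage sets (demand points within 7 of each site):
  A: {N5, N6, N8}
  B: {N4, N7, N8}
  C: {N2, N5, N8}
  D: {N1, N5, N7, N8}
  E: {N1, N3, N4}
No 3 sites suffice: every size-3 union leaves at least one demand point uncovered.
But {A, B, C, E} covers everything, so the minimum is 4.

4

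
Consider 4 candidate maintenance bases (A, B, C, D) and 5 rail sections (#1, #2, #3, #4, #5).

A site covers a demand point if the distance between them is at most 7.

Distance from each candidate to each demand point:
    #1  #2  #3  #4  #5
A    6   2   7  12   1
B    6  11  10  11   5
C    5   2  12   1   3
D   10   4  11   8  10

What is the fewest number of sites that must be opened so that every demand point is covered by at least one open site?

Coverage sets (demand points within 7 of each site):
  A: {#1, #2, #3, #5}
  B: {#1, #5}
  C: {#1, #2, #4, #5}
  D: {#2}
No single site covers all 5 demand points.
But {A, C} covers everything, so the minimum is 2.

2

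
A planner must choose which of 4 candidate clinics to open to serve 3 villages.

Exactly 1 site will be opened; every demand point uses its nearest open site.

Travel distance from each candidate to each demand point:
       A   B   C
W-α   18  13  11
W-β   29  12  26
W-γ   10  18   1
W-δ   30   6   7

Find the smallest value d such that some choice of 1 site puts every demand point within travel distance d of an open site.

18

Open {W-α}.
  Farthest demand point is A at travel distance 18 (to W-α); all others are ≤ 18.
With {W-γ} the worst case is 18.
With {W-β} the worst case is 29.
No size-1 selection achieves below 18.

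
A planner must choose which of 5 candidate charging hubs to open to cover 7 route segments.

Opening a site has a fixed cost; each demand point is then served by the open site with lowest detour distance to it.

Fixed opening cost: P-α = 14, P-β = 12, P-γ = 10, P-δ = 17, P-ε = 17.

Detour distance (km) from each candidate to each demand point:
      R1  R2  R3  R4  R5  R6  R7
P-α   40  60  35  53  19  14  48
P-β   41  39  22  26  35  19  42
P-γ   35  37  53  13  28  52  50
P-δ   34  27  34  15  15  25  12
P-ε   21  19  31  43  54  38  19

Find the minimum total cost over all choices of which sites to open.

169

Open {P-β, P-δ, P-ε}: assign each demand point to its cheapest open site.
  R1→P-ε 21, R2→P-ε 19, R3→P-β 22, R4→P-δ 15, R5→P-δ 15, R6→P-β 19, R7→P-δ 12
  detour distance 123, fixed 46 → total 169.
Compare {P-δ, P-ε}: detour distance 138 + fixed 34 = 172.
Compare {P-β, P-δ}: detour distance 144 + fixed 29 = 173.
Compare {P-α, P-δ, P-ε}: detour distance 127 + fixed 48 = 175.
All other subsets cost ≥ 172. Minimum total cost: 169.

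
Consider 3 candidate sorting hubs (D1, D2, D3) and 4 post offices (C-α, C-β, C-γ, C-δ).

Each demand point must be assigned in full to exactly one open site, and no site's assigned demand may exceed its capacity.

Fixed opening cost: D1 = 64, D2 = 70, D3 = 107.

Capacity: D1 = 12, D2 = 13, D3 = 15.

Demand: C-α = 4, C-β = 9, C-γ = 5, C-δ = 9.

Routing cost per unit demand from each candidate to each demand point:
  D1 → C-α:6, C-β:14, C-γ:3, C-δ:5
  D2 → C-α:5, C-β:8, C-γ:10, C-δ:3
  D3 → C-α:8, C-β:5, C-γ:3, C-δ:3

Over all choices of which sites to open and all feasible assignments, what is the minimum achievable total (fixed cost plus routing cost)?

284

Open {D2, D3}; cheapest assignment that respects the capacities:
  D2 (cap 13, load 13): C-α, C-δ — cost 4×5 + 9×3 = 47
  D3 (cap 15, load 14): C-β, C-γ — cost 9×5 + 5×3 = 60
  Shipping 107, fixed 177 → total 284.
  Any other capacity-feasible assignment to {D2, D3} ships for at least 107.
Compare {D1, D2, D3}: its best feasible assignment gives total 348.
Every other set of open sites that can feasibly serve all demand totals ≥ 348 even under its best assignment. Minimum: 284.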